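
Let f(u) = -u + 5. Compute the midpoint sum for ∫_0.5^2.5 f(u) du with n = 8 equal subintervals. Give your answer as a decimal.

7

Δu = (2.5 − 0.5)/8 = 0.25.
Midpoints: 0.625, 0.875, 1.125, 1.375, 1.625, 1.875, 2.125, 2.375.
f(0.625) = 4.375, f(0.875) = 4.125, f(1.125) = 3.875, f(1.375) = 3.625, f(1.625) = 3.375, f(1.875) = 3.125, f(2.125) = 2.875, f(2.375) = 2.625.
Sum = Δu · [f(0.625) + f(0.875) + f(1.125) + ...].
Sum = 7.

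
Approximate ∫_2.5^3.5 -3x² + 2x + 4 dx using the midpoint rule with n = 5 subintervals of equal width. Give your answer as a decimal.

-17.24

Δx = (3.5 − 2.5)/5 = 0.2.
Midpoints: 2.6, 2.8, 3, 3.2, 3.4.
f(2.6) = -11.08, f(2.8) = -13.92, f(3) = -17, f(3.2) = -20.32, f(3.4) = -23.88.
Sum = Δx · [f(2.6) + f(2.8) + f(3) + f(3.2) + f(3.4)].
Sum = -17.24.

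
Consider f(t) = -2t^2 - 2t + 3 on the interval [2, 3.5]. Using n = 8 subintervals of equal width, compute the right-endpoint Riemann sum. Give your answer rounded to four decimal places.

Δt = (3.5 − 2)/8 = 0.1875.
Right endpoints: 2.1875, 2.375, 2.5625, 2.75, 2.9375, 3.125, 3.3125, 3.5.
f(2.1875) = -10.9453125, f(2.375) = -13.03125, f(2.5625) = -15.2578125, f(2.75) = -17.625, f(2.9375) = -20.1328125, f(3.125) = -22.78125, f(3.3125) = -25.5703125, f(3.5) = -28.5.
Sum = Δt · [f(2.1875) + f(2.375) + f(2.5625) + ...].
Sum ≈ -28.8457.

-28.8457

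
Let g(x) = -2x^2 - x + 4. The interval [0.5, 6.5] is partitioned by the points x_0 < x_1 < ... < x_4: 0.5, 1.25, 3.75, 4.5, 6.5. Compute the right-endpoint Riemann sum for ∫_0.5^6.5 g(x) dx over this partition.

Subinterval widths: 0.75, 2.5, 0.75, 2.
Right endpoints: 1.25, 3.75, 4.5, 6.5.
g(1.25) = -0.375, g(3.75) = -27.875, g(4.5) = -41, g(6.5) = -87.
Sum = Σ Δx_i · g(x_i).
Sum = -274.71875.

-274.71875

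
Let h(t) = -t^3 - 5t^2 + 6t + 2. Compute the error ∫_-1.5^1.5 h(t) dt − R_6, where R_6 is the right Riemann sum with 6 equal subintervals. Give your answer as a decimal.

Exact integral: ∫_-1.5^1.5 h(t) dt = -5.25.
R_6 = -3.0625.
Error = -5.25 − (-3.0625) = -2.1875.

-2.1875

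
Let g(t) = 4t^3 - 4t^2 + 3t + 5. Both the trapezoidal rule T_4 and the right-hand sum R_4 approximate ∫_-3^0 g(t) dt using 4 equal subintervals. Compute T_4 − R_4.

T_4 = -121.6875.
R_4 = -64.3125.
T_4 − R_4 = -57.375.

-57.375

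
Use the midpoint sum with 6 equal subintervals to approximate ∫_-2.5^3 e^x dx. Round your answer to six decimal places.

19.319892

Δx = (3 − (-2.5))/6 = 11/12.
Midpoints: -49/24, -1.125, -5/24, 17/24, 1.625, 61/24.
f(-49/24) ≈ 0.129812, f(-1.125) ≈ 0.324652, f(-5/24) ≈ 0.811936, f(17/24) ≈ 2.030604, f(1.625) ≈ 5.078419, f(61/24) ≈ 12.700821.
Sum = Δx · [f(-49/24) + f(-1.125) + f(-5/24) + ...].
Sum ≈ 19.319892.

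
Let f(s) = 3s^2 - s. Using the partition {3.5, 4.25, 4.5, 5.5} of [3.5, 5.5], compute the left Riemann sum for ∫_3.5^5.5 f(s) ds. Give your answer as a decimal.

Subinterval widths: 0.75, 0.25, 1.
Left endpoints: 3.5, 4.25, 4.5.
f(3.5) = 33.25, f(4.25) = 49.9375, f(4.5) = 56.25.
Sum = Σ Δs_i · f(s_i).
Sum = 93.671875.

93.671875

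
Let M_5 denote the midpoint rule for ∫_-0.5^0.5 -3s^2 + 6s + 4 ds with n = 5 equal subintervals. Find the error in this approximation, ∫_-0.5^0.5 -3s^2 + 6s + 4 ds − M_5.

Exact integral: ∫_-0.5^0.5 f(s) ds = 3.75.
M_5 = 3.76.
Error = 3.75 − 3.76 = -0.01.

-0.01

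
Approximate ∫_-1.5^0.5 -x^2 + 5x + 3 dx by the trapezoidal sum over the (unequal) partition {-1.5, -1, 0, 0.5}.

Subinterval widths: 0.5, 1, 0.5.
f(-1.5) = -6.75, f(-1) = -3, f(0) = 3, f(0.5) = 5.25.
On each subinterval the trapezoid contributes (Δx_i/2)·[f(x_{i-1}) + f(x_i)].
Sum = -0.375.

-0.375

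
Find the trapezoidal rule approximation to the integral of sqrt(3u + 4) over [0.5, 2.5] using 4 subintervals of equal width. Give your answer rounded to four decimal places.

5.7958

Δu = (2.5 − 0.5)/4 = 0.5.
f(0.5) ≈ 2.3452, f(1) ≈ 2.6458, f(1.5) ≈ 2.9155, f(2) ≈ 3.1623, f(2.5) ≈ 3.3912.
T_4 = (Δu/2)·[f(u_0) + 2f(u_1) + 2f(u_2) + 2f(u_3) + f(u_4)].
Sum ≈ 5.7958.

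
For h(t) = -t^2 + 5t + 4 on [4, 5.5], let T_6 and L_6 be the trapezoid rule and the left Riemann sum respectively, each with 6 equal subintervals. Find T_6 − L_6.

-0.84375

T_6 = 7.484375.
L_6 = 8.328125.
T_6 − L_6 = -0.84375.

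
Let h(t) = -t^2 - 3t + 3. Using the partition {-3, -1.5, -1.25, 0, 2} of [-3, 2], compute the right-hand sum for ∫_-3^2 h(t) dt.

-1.078125

Subinterval widths: 1.5, 0.25, 1.25, 2.
Right endpoints: -1.5, -1.25, 0, 2.
h(-1.5) = 5.25, h(-1.25) = 5.1875, h(0) = 3, h(2) = -7.
Sum = Σ Δt_i · h(t_i).
Sum = -1.078125.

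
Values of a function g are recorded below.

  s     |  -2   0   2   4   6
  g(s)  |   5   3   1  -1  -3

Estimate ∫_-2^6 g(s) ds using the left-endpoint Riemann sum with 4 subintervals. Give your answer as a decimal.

16

Δs = 2.
Sum = 2·[5 + 3 + 1 + (-1)] = 16.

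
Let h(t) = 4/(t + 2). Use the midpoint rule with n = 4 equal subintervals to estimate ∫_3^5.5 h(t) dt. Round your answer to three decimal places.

Δt = (5.5 − 3)/4 = 0.625.
Midpoints: 3.3125, 3.9375, 4.5625, 5.1875.
h(3.3125) = 64/85, h(3.9375) = 64/95, h(4.5625) = 64/105, h(5.1875) = 64/115.
Sum = Δt · [h(3.3125) + h(3.9375) + h(4.5625) + h(5.1875)].
Sum ≈ 1.620.

1.620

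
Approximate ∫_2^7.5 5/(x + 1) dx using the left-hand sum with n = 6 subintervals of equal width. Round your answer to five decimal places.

5.73526

Δx = (7.5 − 2)/6 = 11/12.
Left endpoints: 2, 35/12, 23/6, 4.75, 17/3, 79/12.
f(2) = 5/3, f(35/12) = 60/47, f(23/6) = 30/29, f(4.75) = 20/23, f(17/3) = 0.75, f(79/12) = 60/91.
Sum = Δx · [f(2) + f(35/12) + f(23/6) + ...].
Sum ≈ 5.73526.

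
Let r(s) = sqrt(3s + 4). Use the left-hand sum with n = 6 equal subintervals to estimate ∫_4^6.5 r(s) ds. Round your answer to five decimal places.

Δs = (6.5 − 4)/6 = 5/12.
Left endpoints: 4, 53/12, 29/6, 5.25, 17/3, 73/12.
r(4) ≈ 4.00000, r(53/12) ≈ 4.15331, r(29/6) ≈ 4.30116, r(5.25) ≈ 4.44410, r(17/3) ≈ 4.58258, r(73/12) ≈ 4.71699.
Sum = Δs · [r(4) + r(53/12) + r(29/6) + ...].
Sum ≈ 10.91589.

10.91589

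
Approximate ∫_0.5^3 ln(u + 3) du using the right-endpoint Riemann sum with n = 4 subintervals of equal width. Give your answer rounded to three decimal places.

Δu = (3 − 0.5)/4 = 0.625.
Right endpoints: 1.125, 1.75, 2.375, 3.
f(1.125) ≈ 1.417, f(1.75) ≈ 1.558, f(2.375) ≈ 1.682, f(3) ≈ 1.792.
Sum = Δu · [f(1.125) + f(1.75) + f(2.375) + f(3)].
Sum ≈ 4.030.

4.030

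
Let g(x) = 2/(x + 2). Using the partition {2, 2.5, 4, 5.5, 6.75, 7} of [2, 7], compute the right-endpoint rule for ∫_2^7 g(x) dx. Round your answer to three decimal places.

Subinterval widths: 0.5, 1.5, 1.5, 1.25, 0.25.
Right endpoints: 2.5, 4, 5.5, 6.75, 7.
g(2.5) = 4/9, g(4) = 1/3, g(5.5) = 4/15, g(6.75) = 8/35, g(7) = 2/9.
Sum = Σ Δx_i · g(x_i).
Sum ≈ 1.463.

1.463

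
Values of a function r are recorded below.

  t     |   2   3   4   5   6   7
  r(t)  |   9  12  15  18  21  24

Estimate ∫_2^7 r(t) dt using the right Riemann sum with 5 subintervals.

Δt = 1.
Sum = 1·[12 + 15 + 18 + 21 + 24] = 90.

90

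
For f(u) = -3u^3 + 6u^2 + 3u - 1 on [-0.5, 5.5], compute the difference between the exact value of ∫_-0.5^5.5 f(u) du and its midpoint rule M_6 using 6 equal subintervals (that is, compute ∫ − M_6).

-8.25

Exact integral: ∫_-0.5^5.5 f(u) du = -314.25.
M_6 = -306.
Error = -314.25 − (-306) = -8.25.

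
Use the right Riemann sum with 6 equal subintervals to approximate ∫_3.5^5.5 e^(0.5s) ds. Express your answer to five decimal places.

21.46982

Δs = (5.5 − 3.5)/6 = 1/3.
Right endpoints: 23/6, 25/6, 4.5, 29/6, 31/6, 5.5.
f(23/6) ≈ 6.79826, f(25/6) ≈ 8.03119, f(4.5) ≈ 9.48774, f(29/6) ≈ 11.20844, f(31/6) ≈ 13.24120, f(5.5) ≈ 15.64263.
Sum = Δs · [f(23/6) + f(25/6) + f(4.5) + ...].
Sum ≈ 21.46982.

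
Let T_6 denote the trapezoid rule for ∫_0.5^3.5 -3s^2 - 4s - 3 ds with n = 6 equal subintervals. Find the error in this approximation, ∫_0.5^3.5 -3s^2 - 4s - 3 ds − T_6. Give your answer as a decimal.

Exact integral: ∫_0.5^3.5 f(s) ds = -75.75.
T_6 = -76.125.
Error = -75.75 − (-76.125) = 0.375.

0.375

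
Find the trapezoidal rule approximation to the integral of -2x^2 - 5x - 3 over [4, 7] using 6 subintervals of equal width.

Δx = (7 − 4)/6 = 0.5.
f(4) = -55, f(4.5) = -66, f(5) = -78, f(5.5) = -91, f(6) = -105, f(6.5) = -120, f(7) = -136.
T_6 = (Δx/2)·[f(x_0) + 2f(x_1) + ... + 2f(x_{5}) + f(x_6)].
Sum = -277.75.

-277.75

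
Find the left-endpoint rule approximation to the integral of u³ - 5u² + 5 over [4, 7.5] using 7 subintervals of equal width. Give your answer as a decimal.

110.6875

Δu = (7.5 − 4)/7 = 0.5.
Left endpoints: 4, 4.5, 5, 5.5, 6, 6.5, 7.
f(4) = -11, f(4.5) = -5.125, f(5) = 5, f(5.5) = 20.125, f(6) = 41, f(6.5) = 68.375, f(7) = 103.
Sum = Δu · [f(4) + f(4.5) + f(5) + ...].
Sum = 110.6875.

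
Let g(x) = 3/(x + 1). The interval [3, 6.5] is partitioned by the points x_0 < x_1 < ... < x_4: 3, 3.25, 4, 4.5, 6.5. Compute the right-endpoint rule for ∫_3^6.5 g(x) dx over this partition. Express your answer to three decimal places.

Subinterval widths: 0.25, 0.75, 0.5, 2.
Right endpoints: 3.25, 4, 4.5, 6.5.
g(3.25) = 12/17, g(4) = 0.6, g(4.5) = 6/11, g(6.5) = 0.4.
Sum = Σ Δx_i · g(x_i).
Sum ≈ 1.699.

1.699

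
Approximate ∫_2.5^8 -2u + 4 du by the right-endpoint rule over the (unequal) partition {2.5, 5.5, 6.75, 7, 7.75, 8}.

Subinterval widths: 3, 1.25, 0.25, 0.75, 0.25.
Right endpoints: 5.5, 6.75, 7, 7.75, 8.
f(5.5) = -7, f(6.75) = -9.5, f(7) = -10, f(7.75) = -11.5, f(8) = -12.
Sum = Σ Δu_i · f(u_i).
Sum = -47.

-47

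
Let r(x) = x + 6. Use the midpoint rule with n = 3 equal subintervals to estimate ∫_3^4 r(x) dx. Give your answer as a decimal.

Δx = (4 − 3)/3 = 1/3.
Midpoints: 19/6, 3.5, 23/6.
r(19/6) = 55/6, r(3.5) = 9.5, r(23/6) = 59/6.
Sum = Δx · [r(19/6) + r(3.5) + r(23/6)].
Sum = 9.5.

9.5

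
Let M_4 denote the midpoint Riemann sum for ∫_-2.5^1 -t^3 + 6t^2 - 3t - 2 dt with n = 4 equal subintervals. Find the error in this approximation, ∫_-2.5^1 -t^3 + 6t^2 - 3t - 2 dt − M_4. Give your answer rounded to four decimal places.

1.8423

Exact integral: ∫_-2.5^1 f(t) dt = 43.640625.
M_4 ≈ 41.798340.
Error ≈ 43.640625 − 41.798340 ≈ 1.8423.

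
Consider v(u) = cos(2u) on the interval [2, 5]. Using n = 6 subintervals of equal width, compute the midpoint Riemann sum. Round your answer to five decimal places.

Δu = (5 − 2)/6 = 0.5.
Midpoints: 2.25, 2.75, 3.25, 3.75, 4.25, 4.75.
v(2.25) ≈ -0.21080, v(2.75) ≈ 0.70867, v(3.25) ≈ 0.97659, v(3.75) ≈ 0.34664, v(4.25) ≈ -0.60201, v(4.75) ≈ -0.99717.
Sum = Δu · [v(2.25) + v(2.75) + v(3.25) + ...].
Sum ≈ 0.11096.

0.11096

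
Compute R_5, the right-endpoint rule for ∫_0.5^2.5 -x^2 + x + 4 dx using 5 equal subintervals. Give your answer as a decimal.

Δx = (2.5 − 0.5)/5 = 0.4.
Right endpoints: 0.9, 1.3, 1.7, 2.1, 2.5.
f(0.9) = 4.09, f(1.3) = 3.61, f(1.7) = 2.81, f(2.1) = 1.69, f(2.5) = 0.25.
Sum = Δx · [f(0.9) + f(1.3) + f(1.7) + f(2.1) + f(2.5)].
Sum = 4.98.

4.98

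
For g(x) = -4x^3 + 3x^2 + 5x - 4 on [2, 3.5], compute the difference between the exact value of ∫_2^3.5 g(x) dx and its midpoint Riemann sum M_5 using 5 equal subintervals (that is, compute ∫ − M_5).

-0.3375

Exact integral: ∫_2^3.5 g(x) dx = -84.5625.
M_5 = -84.225.
Error = -84.5625 − (-84.225) = -0.3375.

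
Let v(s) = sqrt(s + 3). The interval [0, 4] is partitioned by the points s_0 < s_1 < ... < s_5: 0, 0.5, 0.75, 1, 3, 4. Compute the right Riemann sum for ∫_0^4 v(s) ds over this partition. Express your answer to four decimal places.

Subinterval widths: 0.5, 0.25, 0.25, 2, 1.
Right endpoints: 0.5, 0.75, 1, 3, 4.
v(0.5) ≈ 1.8708, v(0.75) ≈ 1.9365, v(1) ≈ 2.0000, v(3) ≈ 2.4495, v(4) ≈ 2.6458.
Sum = Σ Δs_i · v(s_i).
Sum ≈ 9.4643.

9.4643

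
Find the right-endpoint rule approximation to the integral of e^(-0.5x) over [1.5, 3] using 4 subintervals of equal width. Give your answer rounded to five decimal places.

0.45320

Δx = (3 − 1.5)/4 = 0.375.
Right endpoints: 1.875, 2.25, 2.625, 3.
f(1.875) ≈ 0.39161, f(2.25) ≈ 0.32465, f(2.625) ≈ 0.26915, f(3) ≈ 0.22313.
Sum = Δx · [f(1.875) + f(2.25) + f(2.625) + f(3)].
Sum ≈ 0.45320.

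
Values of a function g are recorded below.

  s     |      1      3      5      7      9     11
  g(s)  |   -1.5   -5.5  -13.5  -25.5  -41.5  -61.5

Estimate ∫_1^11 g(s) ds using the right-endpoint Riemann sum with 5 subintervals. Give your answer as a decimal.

Δs = 2.
Sum = 2·[(-5.5) + (-13.5) + (-25.5) + (-41.5) + (-61.5)] = -295.

-295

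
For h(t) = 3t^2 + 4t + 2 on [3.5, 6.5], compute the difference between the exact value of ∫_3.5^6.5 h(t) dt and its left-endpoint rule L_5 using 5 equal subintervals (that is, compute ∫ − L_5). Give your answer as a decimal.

Exact integral: ∫_3.5^6.5 h(t) dt = 297.75.
L_5 = 267.69.
Error = 297.75 − 267.69 = 30.06.

30.06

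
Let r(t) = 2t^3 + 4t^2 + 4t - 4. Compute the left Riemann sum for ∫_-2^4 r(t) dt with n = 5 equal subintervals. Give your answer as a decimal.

Δt = (4 − (-2))/5 = 1.2.
Left endpoints: -2, -0.8, 0.4, 1.6, 2.8.
r(-2) = -12, r(-0.8) = -5.664, r(0.4) = -1.632, r(1.6) = 20.832, r(2.8) = 82.464.
Sum = Δt · [r(-2) + r(-0.8) + r(0.4) + r(1.6) + r(2.8)].
Sum = 100.8.

100.8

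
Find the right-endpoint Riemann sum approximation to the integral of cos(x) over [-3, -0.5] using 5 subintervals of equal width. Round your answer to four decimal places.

0.1357

Δx = (-0.5 − (-3))/5 = 0.5.
Right endpoints: -2.5, -2, -1.5, -1, -0.5.
f(-2.5) ≈ -0.8011, f(-2) ≈ -0.4161, f(-1.5) ≈ 0.0707, f(-1) ≈ 0.5403, f(-0.5) ≈ 0.8776.
Sum = Δx · [f(-2.5) + f(-2) + f(-1.5) + f(-1) + f(-0.5)].
Sum ≈ 0.1357.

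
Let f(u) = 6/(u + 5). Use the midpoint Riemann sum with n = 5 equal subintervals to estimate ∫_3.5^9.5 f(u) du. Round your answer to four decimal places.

Δu = (9.5 − 3.5)/5 = 1.2.
Midpoints: 4.1, 5.3, 6.5, 7.7, 8.9.
f(4.1) = 60/91, f(5.3) = 60/103, f(6.5) = 12/23, f(7.7) = 60/127, f(8.9) = 60/139.
Sum = Δu · [f(4.1) + f(5.3) + f(6.5) + f(7.7) + f(8.9)].
Sum ≈ 3.2012.

3.2012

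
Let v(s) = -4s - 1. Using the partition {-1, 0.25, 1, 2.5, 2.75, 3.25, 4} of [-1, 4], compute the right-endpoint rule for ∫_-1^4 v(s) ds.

-45.5

Subinterval widths: 1.25, 0.75, 1.5, 0.25, 0.5, 0.75.
Right endpoints: 0.25, 1, 2.5, 2.75, 3.25, 4.
v(0.25) = -2, v(1) = -5, v(2.5) = -11, v(2.75) = -12, v(3.25) = -14, v(4) = -17.
Sum = Σ Δs_i · v(s_i).
Sum = -45.5.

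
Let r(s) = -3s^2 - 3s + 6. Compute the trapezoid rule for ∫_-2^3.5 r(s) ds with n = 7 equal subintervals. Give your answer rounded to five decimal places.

Δs = (3.5 − (-2))/7 = 11/14.
r(-2) = 0, r(-17/14) = 1023/196, r(-3/7) = 330/49, r(5/14) = 891/196, r(8/7) = -66/49, r(27/14) = -2145/196, r(19/7) = -1188/49, r(3.5) = -41.25.
T_7 = (Δs/2)·[r(s_0) + 2r(s_1) + ... + 2r(s_{6}) + r(s_7)].
Sum ≈ -31.94770.

-31.94770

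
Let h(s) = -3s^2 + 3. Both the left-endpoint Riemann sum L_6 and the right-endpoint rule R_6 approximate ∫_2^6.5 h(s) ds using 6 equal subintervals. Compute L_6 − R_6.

86.0625

L_6 = -211.359375.
R_6 = -297.421875.
L_6 − R_6 = 86.0625.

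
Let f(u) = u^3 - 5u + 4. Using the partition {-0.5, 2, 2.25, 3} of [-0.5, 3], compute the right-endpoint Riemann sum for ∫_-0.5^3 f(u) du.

18.03515625

Subinterval widths: 2.5, 0.25, 0.75.
Right endpoints: 2, 2.25, 3.
f(2) = 2, f(2.25) = 4.140625, f(3) = 16.
Sum = Σ Δu_i · f(u_i).
Sum = 18.03515625.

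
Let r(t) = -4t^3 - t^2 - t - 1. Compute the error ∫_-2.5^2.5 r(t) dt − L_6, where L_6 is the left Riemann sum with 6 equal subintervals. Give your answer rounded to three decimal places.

Exact integral: ∫_-2.5^2.5 r(t) dt ≈ -15.41667.
L_6 ≈ 38.17130.
Error ≈ -15.41667 − 38.17130 ≈ -53.588.

-53.588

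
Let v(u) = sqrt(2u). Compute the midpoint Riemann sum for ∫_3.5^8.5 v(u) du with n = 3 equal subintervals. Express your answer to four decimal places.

Δu = (8.5 − 3.5)/3 = 5/3.
Midpoints: 13/3, 6, 23/3.
v(13/3) ≈ 2.9439, v(6) ≈ 3.4641, v(23/3) ≈ 3.9158.
Sum = Δu · [v(13/3) + v(6) + v(23/3)].
Sum ≈ 17.2063.

17.2063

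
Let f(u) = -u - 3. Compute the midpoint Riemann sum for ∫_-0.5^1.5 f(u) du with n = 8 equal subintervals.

-7

Δu = (1.5 − (-0.5))/8 = 0.25.
Midpoints: -0.375, -0.125, 0.125, 0.375, 0.625, 0.875, 1.125, 1.375.
f(-0.375) = -2.625, f(-0.125) = -2.875, f(0.125) = -3.125, f(0.375) = -3.375, f(0.625) = -3.625, f(0.875) = -3.875, f(1.125) = -4.125, f(1.375) = -4.375.
Sum = Δu · [f(-0.375) + f(-0.125) + f(0.125) + ...].
Sum = -7.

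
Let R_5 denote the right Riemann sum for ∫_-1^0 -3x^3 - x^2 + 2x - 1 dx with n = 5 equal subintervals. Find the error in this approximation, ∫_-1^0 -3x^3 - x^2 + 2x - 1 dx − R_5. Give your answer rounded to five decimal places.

Exact integral: ∫_-1^0 f(x) dx ≈ -1.5833333.
R_5 = -1.56.
Error ≈ -1.5833333 − (-1.56) ≈ -0.02333.

-0.02333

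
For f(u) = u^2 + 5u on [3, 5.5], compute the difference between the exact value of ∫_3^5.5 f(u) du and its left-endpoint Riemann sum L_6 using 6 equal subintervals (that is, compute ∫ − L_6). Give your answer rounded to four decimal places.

Exact integral: ∫_3^5.5 f(u) du ≈ 99.583333.
L_6 ≈ 92.624421.
Error ≈ 99.583333 − 92.624421 ≈ 6.9589.

6.9589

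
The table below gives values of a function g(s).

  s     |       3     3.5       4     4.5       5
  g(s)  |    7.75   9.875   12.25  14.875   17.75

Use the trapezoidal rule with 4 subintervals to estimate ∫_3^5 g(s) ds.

24.875

Δs = 0.5.
T_4 = (0.5/2)·[7.75 + 2·9.875 + 2·12.25 + 2·14.875 + 17.75] = 24.875.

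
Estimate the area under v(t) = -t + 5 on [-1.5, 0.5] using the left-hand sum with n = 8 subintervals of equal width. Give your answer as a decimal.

11.25

Δt = (0.5 − (-1.5))/8 = 0.25.
Left endpoints: -1.5, -1.25, -1, -0.75, -0.5, -0.25, 0, 0.25.
v(-1.5) = 6.5, v(-1.25) = 6.25, v(-1) = 6, v(-0.75) = 5.75, v(-0.5) = 5.5, v(-0.25) = 5.25, v(0) = 5, v(0.25) = 4.75.
Sum = Δt · [v(-1.5) + v(-1.25) + v(-1) + ...].
Sum = 11.25.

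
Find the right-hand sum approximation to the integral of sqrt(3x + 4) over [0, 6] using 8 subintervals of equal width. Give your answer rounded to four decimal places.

22.1420

Δx = (6 − 0)/8 = 0.75.
Right endpoints: 0.75, 1.5, 2.25, 3, 3.75, 4.5, 5.25, 6.
f(0.75) ≈ 2.5000, f(1.5) ≈ 2.9155, f(2.25) ≈ 3.2787, f(3) ≈ 3.6056, f(3.75) ≈ 3.9051, f(4.5) ≈ 4.1833, f(5.25) ≈ 4.4441, f(6) ≈ 4.6904.
Sum = Δx · [f(0.75) + f(1.5) + f(2.25) + ...].
Sum ≈ 22.1420.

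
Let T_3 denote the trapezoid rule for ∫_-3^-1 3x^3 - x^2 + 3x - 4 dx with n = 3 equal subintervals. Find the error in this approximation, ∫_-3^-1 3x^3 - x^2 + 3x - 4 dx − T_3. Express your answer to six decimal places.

Exact integral: ∫_-3^-1 f(x) dx ≈ -88.66666667.
T_3 ≈ -91.48148148.
Error ≈ -88.66666667 − (-91.48148148) ≈ 2.814815.

2.814815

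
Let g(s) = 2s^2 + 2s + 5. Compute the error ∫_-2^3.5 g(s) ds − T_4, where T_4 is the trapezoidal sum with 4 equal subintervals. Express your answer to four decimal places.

Exact integral: ∫_-2^3.5 g(s) ds ≈ 69.666667.
T_4 = 73.1328125.
Error ≈ 69.666667 − 73.1328125 ≈ -3.4661.

-3.4661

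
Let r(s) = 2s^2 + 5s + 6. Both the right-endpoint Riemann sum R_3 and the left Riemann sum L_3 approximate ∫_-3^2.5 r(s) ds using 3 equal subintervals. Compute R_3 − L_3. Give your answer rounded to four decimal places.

R_3 ≈ 80.870370.
L_3 ≈ 40.537037.
R_3 − L_3 ≈ 40.3333.

40.3333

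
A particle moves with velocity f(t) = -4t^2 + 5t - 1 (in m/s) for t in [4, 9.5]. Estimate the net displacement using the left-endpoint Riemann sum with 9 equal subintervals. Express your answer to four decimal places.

Δt = (9.5 − 4)/9 = 11/18.
Left endpoints: 4, 83/18, 47/9, 35/6, 58/9, 127/18, 23/3, 149/18, 80/9.
f(4) = -45, f(83/18) = -10205/162, f(47/9) = -6802/81, f(35/6) = -1943/18, f(58/9) = -10927/81, f(127/18) = -26705/162, f(23/3) = -1780/9, f(149/18) = -37859/162, f(80/9) = -22081/81.
Sum = Δt · [f(4) + f(83/18) + f(47/9) + ...].
Sum ≈ -796.7305.

-796.7305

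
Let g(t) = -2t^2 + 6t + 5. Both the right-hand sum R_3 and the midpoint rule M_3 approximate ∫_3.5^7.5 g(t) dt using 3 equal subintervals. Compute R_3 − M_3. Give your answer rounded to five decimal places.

-46.22222

R_3 ≈ -145.7037037.
M_3 ≈ -99.4814815.
R_3 − M_3 ≈ -46.22222.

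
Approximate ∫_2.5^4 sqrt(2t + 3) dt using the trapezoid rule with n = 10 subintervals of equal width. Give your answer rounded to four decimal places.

Δt = (4 − 2.5)/10 = 0.15.
f(2.5) ≈ 2.8284, f(2.65) ≈ 2.8810, f(2.8) ≈ 2.9326, f(2.95) ≈ 2.9833, f(3.1) ≈ 3.0332, f(3.25) ≈ 3.0822, f(3.4) ≈ 3.1305, f(3.55) ≈ 3.1780, f(3.7) ≈ 3.2249, f(3.85) ≈ 3.2711, f(4) ≈ 3.3166.
T_10 = (Δt/2)·[f(t_0) + 2f(t_1) + ... + 2f(t_{9}) + f(t_10)].
Sum ≈ 4.6184.

4.6184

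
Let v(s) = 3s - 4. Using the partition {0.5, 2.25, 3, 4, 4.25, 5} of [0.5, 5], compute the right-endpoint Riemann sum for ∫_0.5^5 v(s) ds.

Subinterval widths: 1.75, 0.75, 1, 0.25, 0.75.
Right endpoints: 2.25, 3, 4, 4.25, 5.
v(2.25) = 2.75, v(3) = 5, v(4) = 8, v(4.25) = 8.75, v(5) = 11.
Sum = Σ Δs_i · v(s_i).
Sum = 27.

27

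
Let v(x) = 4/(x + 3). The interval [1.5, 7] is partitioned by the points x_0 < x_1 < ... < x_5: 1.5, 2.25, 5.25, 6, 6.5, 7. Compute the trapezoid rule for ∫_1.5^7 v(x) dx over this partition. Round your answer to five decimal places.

3.25930

Subinterval widths: 0.75, 3, 0.75, 0.5, 0.5.
v(1.5) = 8/9, v(2.25) = 16/21, v(5.25) = 16/33, v(6) = 4/9, v(6.5) = 8/19, v(7) = 0.4.
On each subinterval the trapezoid contributes (Δx_i/2)·[v(x_{i-1}) + v(x_i)].
Sum ≈ 3.25930.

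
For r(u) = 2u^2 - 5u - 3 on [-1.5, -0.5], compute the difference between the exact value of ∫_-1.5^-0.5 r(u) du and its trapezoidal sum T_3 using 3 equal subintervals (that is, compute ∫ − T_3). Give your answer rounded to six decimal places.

-0.037037

Exact integral: ∫_-1.5^-0.5 r(u) du ≈ 4.16666667.
T_3 ≈ 4.20370370.
Error ≈ 4.16666667 − 4.20370370 ≈ -0.037037.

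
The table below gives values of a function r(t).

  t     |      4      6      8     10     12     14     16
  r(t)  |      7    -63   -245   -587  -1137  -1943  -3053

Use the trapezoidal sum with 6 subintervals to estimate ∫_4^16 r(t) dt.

Δt = 2.
T_6 = (2/2)·[7 + 2·(-63) + 2·(-245) + 2·(-587) + 2·(-1137) + 2·(-1943) + (-3053)] = -10996.

-10996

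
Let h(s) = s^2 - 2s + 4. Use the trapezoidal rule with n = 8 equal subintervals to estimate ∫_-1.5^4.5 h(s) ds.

Δs = (4.5 − (-1.5))/8 = 0.75.
h(-1.5) = 9.25, h(-0.75) = 6.0625, h(0) = 4, h(0.75) = 3.0625, h(1.5) = 3.25, h(2.25) = 4.5625, h(3) = 7, h(3.75) = 10.5625, h(4.5) = 15.25.
T_8 = (Δs/2)·[h(s_0) + 2h(s_1) + ... + 2h(s_{7}) + h(s_8)].
Sum = 38.0625.

38.0625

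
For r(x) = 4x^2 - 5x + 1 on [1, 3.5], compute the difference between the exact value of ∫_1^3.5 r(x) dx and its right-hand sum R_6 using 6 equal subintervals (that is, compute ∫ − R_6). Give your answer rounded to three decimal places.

-7.060

Exact integral: ∫_1^3.5 r(x) dx ≈ 30.20833.
R_6 ≈ 37.26852.
Error ≈ 30.20833 − 37.26852 ≈ -7.060.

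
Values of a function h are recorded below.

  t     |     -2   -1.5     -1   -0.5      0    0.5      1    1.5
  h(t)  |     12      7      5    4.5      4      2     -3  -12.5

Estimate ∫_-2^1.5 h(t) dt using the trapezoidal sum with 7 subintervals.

9.625

Δt = 0.5.
T_7 = (0.5/2)·[12 + 2·7 + 2·5 + 2·4.5 + 2·4 + 2·2 + 2·(-3) + (-12.5)] = 9.625.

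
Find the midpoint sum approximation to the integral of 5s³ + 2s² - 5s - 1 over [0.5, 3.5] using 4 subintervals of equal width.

178.5

Δs = (3.5 − 0.5)/4 = 0.75.
Midpoints: 0.875, 1.625, 2.375, 3.125.
f(0.875) = -253/512, f(1.625) = 9017/512, f(2.375) = 33479/512, f(3.125) = 79613/512.
Sum = Δs · [f(0.875) + f(1.625) + f(2.375) + f(3.125)].
Sum = 178.5.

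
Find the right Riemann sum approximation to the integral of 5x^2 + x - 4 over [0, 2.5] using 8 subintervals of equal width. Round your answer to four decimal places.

Δx = (2.5 − 0)/8 = 0.3125.
Right endpoints: 0.3125, 0.625, 0.9375, 1.25, 1.5625, 1.875, 2.1875, 2.5.
f(0.3125) = -3.19921875, f(0.625) = -1.421875, f(0.9375) = 1.33203125, f(1.25) = 5.0625, f(1.5625) = 9.76953125, f(1.875) = 15.453125, f(2.1875) = 22.11328125, f(2.5) = 29.75.
Sum = Δx · [f(0.3125) + f(0.625) + f(0.9375) + ...].
Sum ≈ 24.6436.

24.6436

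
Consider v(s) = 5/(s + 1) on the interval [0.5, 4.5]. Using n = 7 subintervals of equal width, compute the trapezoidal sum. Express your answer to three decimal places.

6.552

Δs = (4.5 − 0.5)/7 = 4/7.
v(0.5) = 10/3, v(15/14) = 70/29, v(23/14) = 70/37, v(31/14) = 14/9, v(39/14) = 70/53, v(47/14) = 70/61, v(55/14) = 70/69, v(4.5) = 10/11.
T_7 = (Δs/2)·[v(s_0) + 2v(s_1) + ... + 2v(s_{6}) + v(s_7)].
Sum ≈ 6.552.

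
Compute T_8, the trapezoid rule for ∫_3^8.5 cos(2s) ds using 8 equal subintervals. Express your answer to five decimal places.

-0.28549

Δs = (8.5 − 3)/8 = 0.6875.
f(3) ≈ 0.96017, f(3.6875) ≈ 0.46088, f(4.375) ≈ -0.78085, f(5.0625) ≈ -0.76470, f(5.75) ≈ 0.48330, f(6.4375) ≈ 0.95275, f(7.125) ≈ -0.11259, f(7.8125) ≈ -0.99656, f(8.5) ≈ -0.27516.
T_8 = (Δs/2)·[f(s_0) + 2f(s_1) + ... + 2f(s_{7}) + f(s_8)].
Sum ≈ -0.28549.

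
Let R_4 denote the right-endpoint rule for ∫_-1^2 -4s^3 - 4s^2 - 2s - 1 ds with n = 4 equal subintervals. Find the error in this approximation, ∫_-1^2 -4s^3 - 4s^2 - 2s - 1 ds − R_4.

23.0625

Exact integral: ∫_-1^2 f(s) ds = -33.
R_4 = -56.0625.
Error = -33 − (-56.0625) = 23.0625.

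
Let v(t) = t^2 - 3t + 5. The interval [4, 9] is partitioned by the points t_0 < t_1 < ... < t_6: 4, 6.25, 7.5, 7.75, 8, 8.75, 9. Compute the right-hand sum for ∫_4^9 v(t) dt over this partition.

Subinterval widths: 2.25, 1.25, 0.25, 0.25, 0.75, 0.25.
Right endpoints: 6.25, 7.5, 7.75, 8, 8.75, 9.
v(6.25) = 25.3125, v(7.5) = 38.75, v(7.75) = 41.8125, v(8) = 45, v(8.75) = 55.3125, v(9) = 59.
Sum = Σ Δt_i · v(t_i).
Sum = 183.328125.

183.328125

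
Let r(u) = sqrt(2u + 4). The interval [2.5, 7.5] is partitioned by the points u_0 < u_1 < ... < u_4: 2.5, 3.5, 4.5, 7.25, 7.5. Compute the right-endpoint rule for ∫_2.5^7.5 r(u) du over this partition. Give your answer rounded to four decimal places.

19.8401

Subinterval widths: 1, 1, 2.75, 0.25.
Right endpoints: 3.5, 4.5, 7.25, 7.5.
r(3.5) ≈ 3.3166, r(4.5) ≈ 3.6056, r(7.25) ≈ 4.3012, r(7.5) ≈ 4.3589.
Sum = Σ Δu_i · r(u_i).
Sum ≈ 19.8401.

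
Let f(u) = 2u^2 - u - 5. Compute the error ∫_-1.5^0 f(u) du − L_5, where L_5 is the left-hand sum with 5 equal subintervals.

-0.945

Exact integral: ∫_-1.5^0 f(u) du = -4.125.
L_5 = -3.18.
Error = -4.125 − (-3.18) = -0.945.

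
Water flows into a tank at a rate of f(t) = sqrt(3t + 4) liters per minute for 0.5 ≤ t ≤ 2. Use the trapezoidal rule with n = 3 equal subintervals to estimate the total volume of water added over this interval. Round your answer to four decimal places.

Δt = (2 − 0.5)/3 = 0.5.
f(0.5) ≈ 2.3452, f(1) ≈ 2.6458, f(1.5) ≈ 2.9155, f(2) ≈ 3.1623.
T_3 = (Δt/2)·[f(t_0) + 2f(t_1) + 2f(t_2) + f(t_3)].
Sum ≈ 4.1575.

4.1575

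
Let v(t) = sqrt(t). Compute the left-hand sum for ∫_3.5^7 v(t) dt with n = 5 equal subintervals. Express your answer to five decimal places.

Δt = (7 − 3.5)/5 = 0.7.
Left endpoints: 3.5, 4.2, 4.9, 5.6, 6.3.
v(3.5) ≈ 1.87083, v(4.2) ≈ 2.04939, v(4.9) ≈ 2.21359, v(5.6) ≈ 2.36643, v(6.3) ≈ 2.50998.
Sum = Δt · [v(3.5) + v(4.2) + v(4.9) + v(5.6) + v(6.3)].
Sum ≈ 7.70716.

7.70716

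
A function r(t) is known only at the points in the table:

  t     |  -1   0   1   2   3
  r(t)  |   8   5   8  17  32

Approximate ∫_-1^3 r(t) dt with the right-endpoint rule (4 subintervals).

Δt = 1.
Sum = 1·[5 + 8 + 17 + 32] = 62.

62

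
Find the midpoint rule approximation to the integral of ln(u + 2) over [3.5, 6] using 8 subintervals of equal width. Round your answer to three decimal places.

Δu = (6 − 3.5)/8 = 0.3125.
Midpoints: 3.65625, 3.96875, 4.28125, 4.59375, 4.90625, 5.21875, 5.53125, 5.84375.
f(3.65625) ≈ 1.733, f(3.96875) ≈ 1.787, f(4.28125) ≈ 1.838, f(4.59375) ≈ 1.886, f(4.90625) ≈ 1.932, f(5.21875) ≈ 1.977, f(5.53125) ≈ 2.019, f(5.84375) ≈ 2.060.
Sum = Δu · [f(3.65625) + f(3.96875) + f(4.28125) + ...].
Sum ≈ 4.760.

4.760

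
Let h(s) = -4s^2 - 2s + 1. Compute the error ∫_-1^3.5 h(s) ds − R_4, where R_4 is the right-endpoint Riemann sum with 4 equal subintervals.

Exact integral: ∫_-1^3.5 h(s) ds = -65.25.
R_4 = -99.421875.
Error = -65.25 − (-99.421875) = 34.171875.

34.171875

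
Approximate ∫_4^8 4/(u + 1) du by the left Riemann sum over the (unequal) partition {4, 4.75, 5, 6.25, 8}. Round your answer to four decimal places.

2.5728

Subinterval widths: 0.75, 0.25, 1.25, 1.75.
Left endpoints: 4, 4.75, 5, 6.25.
f(4) = 0.8, f(4.75) = 16/23, f(5) = 2/3, f(6.25) = 16/29.
Sum = Σ Δu_i · f(u_i).
Sum ≈ 2.5728.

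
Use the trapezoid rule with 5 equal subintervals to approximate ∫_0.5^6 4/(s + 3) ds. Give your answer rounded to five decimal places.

3.80549

Δs = (6 − 0.5)/5 = 1.1.
f(0.5) = 8/7, f(1.6) = 20/23, f(2.7) = 40/57, f(3.8) = 10/17, f(4.9) = 40/79, f(6) = 4/9.
T_5 = (Δs/2)·[f(s_0) + 2f(s_1) + ... + 2f(s_{4}) + f(s_5)].
Sum ≈ 3.80549.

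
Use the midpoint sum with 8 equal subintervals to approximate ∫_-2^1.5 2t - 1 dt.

Δt = (1.5 − (-2))/8 = 0.4375.
Midpoints: -1.78125, -1.34375, -0.90625, -0.46875, -0.03125, 0.40625, 0.84375, 1.28125.
f(-1.78125) = -4.5625, f(-1.34375) = -3.6875, f(-0.90625) = -2.8125, f(-0.46875) = -1.9375, f(-0.03125) = -1.0625, f(0.40625) = -0.1875, f(0.84375) = 0.6875, f(1.28125) = 1.5625.
Sum = Δt · [f(-1.78125) + f(-1.34375) + f(-0.90625) + ...].
Sum = -5.25.

-5.25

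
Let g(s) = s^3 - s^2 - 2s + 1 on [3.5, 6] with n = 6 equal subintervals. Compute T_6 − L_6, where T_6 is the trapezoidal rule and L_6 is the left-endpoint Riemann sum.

T_6 ≈ 208.484520.
L_6 ≈ 178.406395.
T_6 − L_6 = 30.078125.

30.078125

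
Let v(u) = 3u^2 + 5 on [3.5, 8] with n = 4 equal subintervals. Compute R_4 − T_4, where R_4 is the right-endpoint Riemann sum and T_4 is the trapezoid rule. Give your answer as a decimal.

R_4 = 581.80078125.
T_4 = 494.47265625.
R_4 − T_4 = 87.328125.

87.328125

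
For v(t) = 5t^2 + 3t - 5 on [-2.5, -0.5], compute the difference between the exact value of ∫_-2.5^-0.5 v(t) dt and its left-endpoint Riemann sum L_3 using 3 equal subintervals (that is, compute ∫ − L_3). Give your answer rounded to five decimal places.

Exact integral: ∫_-2.5^-0.5 v(t) dt ≈ 6.8333333.
L_3 ≈ 15.5740741.
Error ≈ 6.8333333 − 15.5740741 ≈ -8.74074.

-8.74074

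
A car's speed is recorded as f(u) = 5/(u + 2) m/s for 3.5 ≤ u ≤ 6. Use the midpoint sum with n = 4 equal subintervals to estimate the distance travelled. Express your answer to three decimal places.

Δu = (6 − 3.5)/4 = 0.625.
Midpoints: 3.8125, 4.4375, 5.0625, 5.6875.
f(3.8125) = 80/93, f(4.4375) = 80/103, f(5.0625) = 80/113, f(5.6875) = 80/123.
Sum = Δu · [f(3.8125) + f(4.4375) + f(5.0625) + f(5.6875)].
Sum ≈ 1.872.

1.872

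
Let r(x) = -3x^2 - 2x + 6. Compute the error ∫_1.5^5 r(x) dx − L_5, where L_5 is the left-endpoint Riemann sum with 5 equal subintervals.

-25.48

Exact integral: ∫_1.5^5 r(x) dx = -123.375.
L_5 = -97.895.
Error = -123.375 − (-97.895) = -25.48.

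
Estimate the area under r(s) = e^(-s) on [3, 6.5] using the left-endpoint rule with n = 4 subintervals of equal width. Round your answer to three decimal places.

Δs = (6.5 − 3)/4 = 0.875.
Left endpoints: 3, 3.875, 4.75, 5.625.
r(3) ≈ 0.050, r(3.875) ≈ 0.021, r(4.75) ≈ 0.009, r(5.625) ≈ 0.004.
Sum = Δs · [r(3) + r(3.875) + r(4.75) + r(5.625)].
Sum ≈ 0.072.

0.072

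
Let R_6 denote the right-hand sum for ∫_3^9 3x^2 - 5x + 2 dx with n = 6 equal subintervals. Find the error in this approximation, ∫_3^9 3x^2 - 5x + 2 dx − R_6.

Exact integral: ∫_3^9 f(x) dx = 534.
R_6 = 630.
Error = 534 − 630 = -96.

-96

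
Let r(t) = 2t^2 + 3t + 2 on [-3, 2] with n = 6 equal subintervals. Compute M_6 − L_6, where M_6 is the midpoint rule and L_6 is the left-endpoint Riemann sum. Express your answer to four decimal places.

M_6 ≈ 25.254630.
L_6 ≈ 24.907407.
M_6 − L_6 ≈ 0.3472.

0.3472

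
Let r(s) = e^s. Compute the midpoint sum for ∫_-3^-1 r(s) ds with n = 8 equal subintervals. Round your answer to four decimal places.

0.3173

Δs = (-1 − (-3))/8 = 0.25.
Midpoints: -2.875, -2.625, -2.375, -2.125, -1.875, -1.625, -1.375, -1.125.
r(-2.875) ≈ 0.0564, r(-2.625) ≈ 0.0724, r(-2.375) ≈ 0.0930, r(-2.125) ≈ 0.1194, r(-1.875) ≈ 0.1534, r(-1.625) ≈ 0.1969, r(-1.375) ≈ 0.2528, r(-1.125) ≈ 0.3247.
Sum = Δs · [r(-2.875) + r(-2.625) + r(-2.375) + ...].
Sum ≈ 0.3173.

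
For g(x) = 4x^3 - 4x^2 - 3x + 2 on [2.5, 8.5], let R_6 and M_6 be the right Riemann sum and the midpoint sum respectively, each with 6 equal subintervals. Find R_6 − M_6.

R_6 = 5414.
M_6 = 4265.
R_6 − M_6 = 1149.

1149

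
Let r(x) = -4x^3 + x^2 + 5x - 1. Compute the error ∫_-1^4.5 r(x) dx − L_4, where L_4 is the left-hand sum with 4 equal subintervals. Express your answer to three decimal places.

Exact integral: ∫_-1^4.5 r(x) dx ≈ -335.72917.
L_4 = -149.1875.
Error ≈ -335.72917 − (-149.1875) ≈ -186.542.

-186.542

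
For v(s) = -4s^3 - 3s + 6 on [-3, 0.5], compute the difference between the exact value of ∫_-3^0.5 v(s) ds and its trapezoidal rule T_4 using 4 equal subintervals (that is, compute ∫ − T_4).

-6.69921875

Exact integral: ∫_-3^0.5 v(s) ds = 115.0625.
T_4 = 121.76171875.
Error = 115.0625 − 121.76171875 = -6.69921875.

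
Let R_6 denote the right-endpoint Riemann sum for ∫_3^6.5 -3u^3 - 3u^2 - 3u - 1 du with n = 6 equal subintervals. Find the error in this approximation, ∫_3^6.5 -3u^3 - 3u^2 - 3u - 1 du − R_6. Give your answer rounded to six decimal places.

257.909288

Exact integral: ∫_3^6.5 f(u) du = -1579.046875.
R_6 ≈ -1836.95616319.
Error ≈ -1579.046875 − (-1836.95616319) ≈ 257.909288.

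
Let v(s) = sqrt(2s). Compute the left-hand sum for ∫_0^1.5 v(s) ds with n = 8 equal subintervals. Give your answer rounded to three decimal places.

Δs = (1.5 − 0)/8 = 0.1875.
Left endpoints: 0, 0.1875, 0.375, 0.5625, 0.75, 0.9375, 1.125, 1.3125.
v(0) ≈ 0.000, v(0.1875) ≈ 0.612, v(0.375) ≈ 0.866, v(0.5625) ≈ 1.061, v(0.75) ≈ 1.225, v(0.9375) ≈ 1.369, v(1.125) ≈ 1.500, v(1.3125) ≈ 1.620.
Sum = Δs · [v(0) + v(0.1875) + v(0.375) + ...].
Sum ≈ 1.547.

1.547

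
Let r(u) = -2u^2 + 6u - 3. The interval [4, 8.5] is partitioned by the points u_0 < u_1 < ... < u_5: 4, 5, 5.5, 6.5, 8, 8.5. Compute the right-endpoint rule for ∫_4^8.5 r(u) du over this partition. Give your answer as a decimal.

-259.5

Subinterval widths: 1, 0.5, 1, 1.5, 0.5.
Right endpoints: 5, 5.5, 6.5, 8, 8.5.
r(5) = -23, r(5.5) = -30.5, r(6.5) = -48.5, r(8) = -83, r(8.5) = -96.5.
Sum = Σ Δu_i · r(u_i).
Sum = -259.5.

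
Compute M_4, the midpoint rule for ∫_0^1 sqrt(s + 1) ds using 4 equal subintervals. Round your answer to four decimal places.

1.2193

Δs = (1 − 0)/4 = 0.25.
Midpoints: 0.125, 0.375, 0.625, 0.875.
f(0.125) ≈ 1.0607, f(0.375) ≈ 1.1726, f(0.625) ≈ 1.2748, f(0.875) ≈ 1.3693.
Sum = Δs · [f(0.125) + f(0.375) + f(0.625) + f(0.875)].
Sum ≈ 1.2193.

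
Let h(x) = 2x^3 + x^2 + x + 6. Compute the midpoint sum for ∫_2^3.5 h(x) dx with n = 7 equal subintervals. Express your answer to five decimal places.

91.68080

Δx = (3.5 − 2)/7 = 3/14.
Midpoints: 59/28, 65/28, 71/28, 2.75, 83/28, 89/28, 95/28.
h(59/28) = 343097/10976, h(65/28) = 425111/10976, h(71/28) = 522173/10976, h(2.75) = 57.90625, h(83/28) = 766625/10976, h(89/28) = 916607/10976, h(95/28) = 1086821/10976.
Sum = Δx · [h(59/28) + h(65/28) + h(71/28) + ...].
Sum ≈ 91.68080.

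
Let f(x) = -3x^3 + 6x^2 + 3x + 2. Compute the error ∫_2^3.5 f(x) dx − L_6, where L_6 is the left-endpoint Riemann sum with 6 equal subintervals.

Exact integral: ∫_2^3.5 f(x) dx = -15.421875.
L_6 = -9.38671875.
Error = -15.421875 − (-9.38671875) = -6.03515625.

-6.03515625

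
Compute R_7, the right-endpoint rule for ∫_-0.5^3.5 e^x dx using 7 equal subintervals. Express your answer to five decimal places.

42.67700

Δx = (3.5 − (-0.5))/7 = 4/7.
Right endpoints: 1/14, 9/14, 17/14, 25/14, 33/14, 41/14, 3.5.
f(1/14) ≈ 1.07404, f(9/14) ≈ 1.90191, f(17/14) ≈ 3.36789, f(25/14) ≈ 5.96384, f(33/14) ≈ 10.56073, f(41/14) ≈ 18.70090, f(3.5) ≈ 33.11545.
Sum = Δx · [f(1/14) + f(9/14) + f(17/14) + ...].
Sum ≈ 42.67700.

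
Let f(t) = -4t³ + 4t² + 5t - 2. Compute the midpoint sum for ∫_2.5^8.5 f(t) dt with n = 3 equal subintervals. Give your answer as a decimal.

Δt = (8.5 − 2.5)/3 = 2.
Midpoints: 3.5, 5.5, 7.5.
f(3.5) = -107, f(5.5) = -519, f(7.5) = -1427.
Sum = Δt · [f(3.5) + f(5.5) + f(7.5)].
Sum = -4106.

-4106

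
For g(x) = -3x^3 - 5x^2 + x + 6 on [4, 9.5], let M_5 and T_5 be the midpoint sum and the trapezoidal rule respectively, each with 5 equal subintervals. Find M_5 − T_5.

M_5 = -7132.4996875.
T_5 = -7241.89125.
M_5 − T_5 = 109.3915625.

109.3915625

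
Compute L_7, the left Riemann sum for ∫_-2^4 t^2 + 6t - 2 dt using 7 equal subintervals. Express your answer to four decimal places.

Δt = (4 − (-2))/7 = 6/7.
Left endpoints: -2, -8/7, -2/7, 4/7, 10/7, 16/7, 22/7.
f(-2) = -10, f(-8/7) = -370/49, f(-2/7) = -178/49, f(4/7) = 86/49, f(10/7) = 422/49, f(16/7) = 830/49, f(22/7) = 1310/49.
Sum = Δt · [f(-2) + f(-8/7) + f(-2/7) + ...].
Sum ≈ 28.1633.

28.1633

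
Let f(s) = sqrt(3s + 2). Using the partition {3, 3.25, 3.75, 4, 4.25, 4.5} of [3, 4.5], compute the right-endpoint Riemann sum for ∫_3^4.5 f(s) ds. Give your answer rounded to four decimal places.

Subinterval widths: 0.25, 0.5, 0.25, 0.25, 0.25.
Right endpoints: 3.25, 3.75, 4, 4.25, 4.5.
f(3.25) ≈ 3.4278, f(3.75) ≈ 3.6401, f(4) ≈ 3.7417, f(4.25) ≈ 3.8406, f(4.5) ≈ 3.9370.
Sum = Σ Δs_i · f(s_i).
Sum ≈ 5.5568.

5.5568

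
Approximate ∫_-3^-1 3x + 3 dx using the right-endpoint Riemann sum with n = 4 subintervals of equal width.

-4.5

Δx = (-1 − (-3))/4 = 0.5.
Right endpoints: -2.5, -2, -1.5, -1.
f(-2.5) = -4.5, f(-2) = -3, f(-1.5) = -1.5, f(-1) = 0.
Sum = Δx · [f(-2.5) + f(-2) + f(-1.5) + f(-1)].
Sum = -4.5.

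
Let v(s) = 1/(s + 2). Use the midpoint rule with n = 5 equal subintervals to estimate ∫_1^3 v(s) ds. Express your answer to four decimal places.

0.5104

Δs = (3 − 1)/5 = 0.4.
Midpoints: 1.2, 1.6, 2, 2.4, 2.8.
v(1.2) = 0.3125, v(1.6) = 5/18, v(2) = 0.25, v(2.4) = 5/22, v(2.8) = 5/24.
Sum = Δs · [v(1.2) + v(1.6) + v(2) + v(2.4) + v(2.8)].
Sum ≈ 0.5104.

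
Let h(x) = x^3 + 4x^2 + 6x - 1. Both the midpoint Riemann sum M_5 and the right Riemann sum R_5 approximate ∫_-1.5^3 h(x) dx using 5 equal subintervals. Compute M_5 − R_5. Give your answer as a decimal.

-43.6640625

M_5 = 73.3359375.
R_5 = 117.
M_5 − R_5 = -43.6640625.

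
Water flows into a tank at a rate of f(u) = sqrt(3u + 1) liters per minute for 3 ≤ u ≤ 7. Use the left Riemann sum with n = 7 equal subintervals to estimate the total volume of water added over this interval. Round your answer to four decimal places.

15.4628

Δu = (7 − 3)/7 = 4/7.
Left endpoints: 3, 25/7, 29/7, 33/7, 37/7, 41/7, 45/7.
f(3) ≈ 3.1623, f(25/7) ≈ 3.4226, f(29/7) ≈ 3.6645, f(33/7) ≈ 3.8914, f(37/7) ≈ 4.1057, f(41/7) ≈ 4.3095, f(45/7) ≈ 4.5040.
Sum = Δu · [f(3) + f(25/7) + f(29/7) + ...].
Sum ≈ 15.4628.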